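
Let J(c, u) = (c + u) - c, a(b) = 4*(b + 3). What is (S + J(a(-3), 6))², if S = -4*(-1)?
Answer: 100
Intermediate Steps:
a(b) = 12 + 4*b (a(b) = 4*(3 + b) = 12 + 4*b)
J(c, u) = u
S = 4
(S + J(a(-3), 6))² = (4 + 6)² = 10² = 100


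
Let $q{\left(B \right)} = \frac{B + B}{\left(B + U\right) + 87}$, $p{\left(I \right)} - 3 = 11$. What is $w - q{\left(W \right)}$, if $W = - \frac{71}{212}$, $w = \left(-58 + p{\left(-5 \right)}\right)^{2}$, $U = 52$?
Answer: $\frac{56912734}{29397} \approx 1936.0$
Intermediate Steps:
$p{\left(I \right)} = 14$ ($p{\left(I \right)} = 3 + 11 = 14$)
$w = 1936$ ($w = \left(-58 + 14\right)^{2} = \left(-44\right)^{2} = 1936$)
$W = - \frac{71}{212}$ ($W = \left(-71\right) \frac{1}{212} = - \frac{71}{212} \approx -0.33491$)
$q{\left(B \right)} = \frac{2 B}{139 + B}$ ($q{\left(B \right)} = \frac{B + B}{\left(B + 52\right) + 87} = \frac{2 B}{\left(52 + B\right) + 87} = \frac{2 B}{139 + B}$)
$w - q{\left(W \right)} = 1936 - 2 \left(- \frac{71}{212}\right) \frac{1}{139 - \frac{71}{212}} = 1936 - 2 \left(- \frac{71}{212}\right) \frac{1}{\frac{29397}{212}} = 1936 - 2 \left(- \frac{71}{212}\right) \frac{212}{29397} = 1936 - - \frac{142}{29397} = 1936 + \frac{142}{29397} = \frac{56912734}{29397}$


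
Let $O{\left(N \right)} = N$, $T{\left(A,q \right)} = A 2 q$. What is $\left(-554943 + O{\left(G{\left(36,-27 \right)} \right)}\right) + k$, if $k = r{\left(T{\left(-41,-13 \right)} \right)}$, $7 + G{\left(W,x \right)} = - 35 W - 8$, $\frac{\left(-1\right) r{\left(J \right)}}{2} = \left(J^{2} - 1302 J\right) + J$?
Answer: $-55198$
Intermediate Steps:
$T{\left(A,q \right)} = 2 A q$
$r{\left(J \right)} = - 2 J^{2} + 2602 J$ ($r{\left(J \right)} = - 2 \left(\left(J^{2} - 1302 J\right) + J\right) = - 2 \left(J^{2} - 1301 J\right) = - 2 J^{2} + 2602 J$)
$G{\left(W,x \right)} = -15 - 35 W$ ($G{\left(W,x \right)} = -7 - \left(8 + 35 W\right) = -15 - 35 W$)
$k = 501020$ ($k = 2 \cdot 2 \left(-41\right) \left(-13\right) \left(1301 - 2 \left(-41\right) \left(-13\right)\right) = 2 \cdot 1066 \left(1301 - 1066\right) = 2 \cdot 1066 \cdot 235 = 501020$)
$\left(-554943 + O{\left(G{\left(36,-27 \right)} \right)}\right) + k = \left(-554943 - 1275\right) + 501020 = -556218 + 501020 = -55198$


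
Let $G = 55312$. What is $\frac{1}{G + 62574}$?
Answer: $\frac{1}{117886} \approx 8.4828 \cdot 10^{-6}$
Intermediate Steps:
$\frac{1}{G + 62574} = \frac{1}{55312 + 62574} = \frac{1}{117886}$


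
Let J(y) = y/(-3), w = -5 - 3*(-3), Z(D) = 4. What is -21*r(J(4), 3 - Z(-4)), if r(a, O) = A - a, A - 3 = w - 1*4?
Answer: -91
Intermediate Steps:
w = 4 (w = -5 + 9 = 4)
A = 3 (A = 3 + (4 - 1*4) = 3 + (4 - 4) = 3 + 0 = 3)
J(y) = -y/3 (J(y) = y*(-⅓) = -y/3)
r(a, O) = 3 - a
-21*r(J(4), 3 - Z(-4)) = -21*(3 - (-1)*4/3) = -21*(3 - 1*(-4/3)) = -21*(3 + 4/3) = -21*13/3 = -91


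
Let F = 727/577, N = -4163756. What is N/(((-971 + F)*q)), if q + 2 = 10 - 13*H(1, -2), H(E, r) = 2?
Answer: -600621803/2517930 ≈ -238.54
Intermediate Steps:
F = 727/577 (F = 727*(1/577) = 727/577 ≈ 1.2600)
q = -18 (q = -2 + (10 - 13*2) = -2 + (10 - 26) = -2 - 16 = -18)
N/(((-971 + F)*q)) = -4163756*(-1/(18*(-971 + 727/577))) = -4163756/((-559540/577*(-18))) = -4163756/10071720/577 = -4163756*577/10071720 = -600621803/2517930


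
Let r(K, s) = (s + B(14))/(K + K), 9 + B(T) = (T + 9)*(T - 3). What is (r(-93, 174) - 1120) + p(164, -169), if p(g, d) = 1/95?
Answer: -9914962/8835 ≈ -1122.2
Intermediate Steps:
p(g, d) = 1/95
B(T) = -9 + (-3 + T)*(9 + T) (B(T) = -9 + (T + 9)*(T - 3) = -9 + (9 + T)*(-3 + T) = -9 + (-3 + T)*(9 + T))
r(K, s) = (244 + s)/(2*K) (r(K, s) = (s + (-36 + 14**2 + 6*14))/(K + K) = (s + (-36 + 196 + 84))/((2*K)) = (s + 244)*(1/(2*K)) = (244 + s)*(1/(2*K)) = (244 + s)/(2*K))
(r(-93, 174) - 1120) + p(164, -169) = ((1/2)*(244 + 174)/(-93) - 1120) + 1/95 = ((1/2)*(-1/93)*418 - 1120) + 1/95 = (-209/93 - 1120) + 1/95 = -104369/93 + 1/95 = -9914962/8835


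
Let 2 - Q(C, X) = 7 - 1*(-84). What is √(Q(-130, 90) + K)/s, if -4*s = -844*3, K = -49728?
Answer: I*√49817/633 ≈ 0.3526*I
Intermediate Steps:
Q(C, X) = -89 (Q(C, X) = 2 - (7 - 1*(-84)) = 2 - (7 + 84) = 2 - 1*91 = 2 - 91 = -89)
s = 633 (s = -(-211)*3 = -¼*(-2532) = 633)
√(Q(-130, 90) + K)/s = √(-89 - 49728)/633 = √(-49817)*(1/633) = (I*√49817)*(1/633) = I*√49817/633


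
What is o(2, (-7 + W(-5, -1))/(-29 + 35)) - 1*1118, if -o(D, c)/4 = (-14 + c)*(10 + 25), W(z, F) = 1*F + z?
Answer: 3436/3 ≈ 1145.3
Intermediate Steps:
W(z, F) = F + z
o(D, c) = 1960 - 140*c (o(D, c) = -4*(-14 + c)*(10 + 25) = -4*(-14 + c)*35 = -4*(-490 + 35*c) = 1960 - 140*c)
o(2, (-7 + W(-5, -1))/(-29 + 35)) - 1*1118 = (1960 - 140*(-7 + (-1 - 5))/(-29 + 35)) - 1*1118 = (1960 - 140*(-7 - 6)/6) - 1118 = (1960 - (-1820)/6) - 1118 = (1960 - 140*(-13/6)) - 1118 = (1960 + 910/3) - 1118 = 6790/3 - 1118 = 3436/3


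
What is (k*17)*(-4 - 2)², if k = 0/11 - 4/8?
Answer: -306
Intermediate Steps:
k = -½ (k = 0*(1/11) - 4*⅛ = 0 - ½ = -½ ≈ -0.50000)
(k*17)*(-4 - 2)² = (-½*17)*(-4 - 2)² = -17/2*(-6)² = -17/2*36 = -306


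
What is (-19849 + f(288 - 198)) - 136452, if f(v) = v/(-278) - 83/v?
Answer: -1955341097/12510 ≈ -1.5630e+5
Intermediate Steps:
f(v) = -83/v - v/278 (f(v) = v*(-1/278) - 83/v = -v/278 - 83/v = -83/v - v/278)
(-19849 + f(288 - 198)) - 136452 = (-19849 + (-83/(288 - 198) - (288 - 198)/278)) - 136452 = (-19849 + (-83/90 - 1/278*90)) - 136452 = (-19849 + (-83*1/90 - 45/139)) - 136452 = (-19849 + (-83/90 - 45/139)) - 136452 = (-19849 - 15587/12510) - 136452 = -248326577/12510 - 136452 = -1955341097/12510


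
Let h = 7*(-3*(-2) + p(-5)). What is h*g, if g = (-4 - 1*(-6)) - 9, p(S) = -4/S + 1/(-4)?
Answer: -6419/20 ≈ -320.95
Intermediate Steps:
p(S) = -¼ - 4/S (p(S) = -4/S + 1*(-¼) = -4/S - ¼ = -¼ - 4/S)
g = -7 (g = (-4 + 6) - 9 = 2 - 9 = -7)
h = 917/20 (h = 7*(-3*(-2) + (¼)*(-16 - 1*(-5))/(-5)) = 7*(6 + (¼)*(-⅕)*(-16 + 5)) = 7*(6 + (¼)*(-⅕)*(-11)) = 7*(6 + 11/20) = 7*(131/20) = 917/20 ≈ 45.850)
h*g = (917/20)*(-7) = -6419/20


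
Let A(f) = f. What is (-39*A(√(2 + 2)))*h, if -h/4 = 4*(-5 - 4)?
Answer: -11232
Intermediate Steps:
h = 144 (h = -16*(-5 - 4) = -16*(-9) = -4*(-36) = 144)
(-39*A(√(2 + 2)))*h = -39*√(2 + 2)*144 = -39*√4*144 = -39*2*144 = -78*144 = -11232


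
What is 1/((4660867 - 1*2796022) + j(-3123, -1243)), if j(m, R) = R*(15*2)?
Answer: 1/1827555 ≈ 5.4718e-7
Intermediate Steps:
j(m, R) = 30*R (j(m, R) = R*30 = 30*R)
1/((4660867 - 1*2796022) + j(-3123, -1243)) = 1/((4660867 - 1*2796022) + 30*(-1243)) = 1/((4660867 - 2796022) - 37290) = 1/(1864845 - 37290) = 1/1827555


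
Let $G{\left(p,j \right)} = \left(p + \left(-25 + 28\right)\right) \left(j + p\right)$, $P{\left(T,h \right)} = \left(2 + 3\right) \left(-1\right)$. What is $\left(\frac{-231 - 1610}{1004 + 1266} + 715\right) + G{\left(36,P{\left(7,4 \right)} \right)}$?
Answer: $\frac{4365639}{2270} \approx 1923.2$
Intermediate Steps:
$P{\left(T,h \right)} = -5$ ($P{\left(T,h \right)} = 5 \left(-1\right) = -5$)
$G{\left(p,j \right)} = \left(3 + p\right) \left(j + p\right)$ ($G{\left(p,j \right)} = \left(p + 3\right) \left(j + p\right) = \left(3 + p\right) \left(j + p\right)$)
$\left(\frac{-231 - 1610}{1004 + 1266} + 715\right) + G{\left(36,P{\left(7,4 \right)} \right)} = \left(\frac{-231 - 1610}{1004 + 1266} + 715\right) + \left(36^{2} + 3 \left(-5\right) + 3 \cdot 36 - 180\right) = \left(- \frac{1841}{2270} + 715\right) + \left(1296 - 15 + 108 - 180\right) = \left(\left(-1841\right) \frac{1}{2270} + 715\right) + 1209 = \left(- \frac{1841}{2270} + 715\right) + 1209 = \frac{1621209}{2270} + 1209 = \frac{4365639}{2270}$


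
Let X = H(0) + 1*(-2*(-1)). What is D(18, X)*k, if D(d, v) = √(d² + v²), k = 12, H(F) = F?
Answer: 24*√82 ≈ 217.33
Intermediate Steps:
X = 2 (X = 0 + 1*(-2*(-1)) = 0 + 1*2 = 0 + 2 = 2)
D(18, X)*k = √(18² + 2²)*12 = √(324 + 4)*12 = √328*12 = (2*√82)*12 = 24*√82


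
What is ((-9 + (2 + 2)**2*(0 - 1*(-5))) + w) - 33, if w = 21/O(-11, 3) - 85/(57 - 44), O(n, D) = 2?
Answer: 1091/26 ≈ 41.962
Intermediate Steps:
w = 103/26 (w = 21/2 - 85/(57 - 44) = 21*(1/2) - 85/13 = 21/2 - 85*1/13 = 21/2 - 85/13 = 103/26 ≈ 3.9615)
((-9 + (2 + 2)**2*(0 - 1*(-5))) + w) - 33 = ((-9 + (2 + 2)**2*(0 - 1*(-5))) + 103/26) - 33 = ((-9 + 4**2*(0 + 5)) + 103/26) - 33 = ((-9 + 16*5) + 103/26) - 33 = ((-9 + 80) + 103/26) - 33 = (71 + 103/26) - 33 = 1949/26 - 33 = 1091/26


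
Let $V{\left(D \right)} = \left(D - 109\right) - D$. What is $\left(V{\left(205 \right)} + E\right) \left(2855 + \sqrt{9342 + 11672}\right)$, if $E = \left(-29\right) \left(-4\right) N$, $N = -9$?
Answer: $-3291815 - 1153 \sqrt{21014} \approx -3.459 \cdot 10^{6}$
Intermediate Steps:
$E = -1044$ ($E = \left(-29\right) \left(-4\right) \left(-9\right) = 116 \left(-9\right) = -1044$)
$V{\left(D \right)} = -109$ ($V{\left(D \right)} = \left(D - 109\right) - D = \left(-109 + D\right) - D = -109$)
$\left(V{\left(205 \right)} + E\right) \left(2855 + \sqrt{9342 + 11672}\right) = \left(-109 - 1044\right) \left(2855 + \sqrt{9342 + 11672}\right) = - 1153 \left(2855 + \sqrt{21014}\right) = -3291815 - 1153 \sqrt{21014}$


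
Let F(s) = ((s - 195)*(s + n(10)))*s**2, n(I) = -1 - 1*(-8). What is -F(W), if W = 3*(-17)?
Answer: -28153224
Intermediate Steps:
n(I) = 7 (n(I) = -1 + 8 = 7)
W = -51
F(s) = s**2*(-195 + s)*(7 + s) (F(s) = ((s - 195)*(s + 7))*s**2 = ((-195 + s)*(7 + s))*s**2 = s**2*(-195 + s)*(7 + s))
-F(W) = -(-51)**2*(-1365 + (-51)**2 - 188*(-51)) = -2601*(-1365 + 2601 + 9588) = -2601*10824 = -1*28153224 = -28153224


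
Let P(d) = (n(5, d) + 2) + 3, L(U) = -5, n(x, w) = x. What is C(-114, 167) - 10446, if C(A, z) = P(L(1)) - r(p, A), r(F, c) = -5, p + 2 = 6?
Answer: -10431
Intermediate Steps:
p = 4 (p = -2 + 6 = 4)
P(d) = 10 (P(d) = (5 + 2) + 3 = 7 + 3 = 10)
C(A, z) = 15 (C(A, z) = 10 - 1*(-5) = 10 + 5 = 15)
C(-114, 167) - 10446 = 15 - 10446 = -10431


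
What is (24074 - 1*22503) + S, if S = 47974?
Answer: 49545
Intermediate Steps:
(24074 - 1*22503) + S = (24074 - 1*22503) + 47974 = (24074 - 22503) + 47974 = 1571 + 47974 = 49545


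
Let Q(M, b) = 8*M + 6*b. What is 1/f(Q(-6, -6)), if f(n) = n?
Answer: -1/84 ≈ -0.011905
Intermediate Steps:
Q(M, b) = 6*b + 8*M
1/f(Q(-6, -6)) = 1/(6*(-6) + 8*(-6)) = 1/(-36 - 48) = 1/(-84) = -1/84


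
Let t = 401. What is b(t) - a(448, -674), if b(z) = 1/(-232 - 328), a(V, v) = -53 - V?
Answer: 280559/560 ≈ 501.00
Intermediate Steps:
b(z) = -1/560 (b(z) = 1/(-560) = -1/560)
b(t) - a(448, -674) = -1/560 - (-53 - 1*448) = -1/560 - (-53 - 448) = -1/560 - 1*(-501) = -1/560 + 501 = 280559/560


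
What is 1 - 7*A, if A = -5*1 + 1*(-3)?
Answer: 57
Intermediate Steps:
A = -8 (A = -5 - 3 = -8)
1 - 7*A = 1 - 7*(-8) = 1 + 56 = 57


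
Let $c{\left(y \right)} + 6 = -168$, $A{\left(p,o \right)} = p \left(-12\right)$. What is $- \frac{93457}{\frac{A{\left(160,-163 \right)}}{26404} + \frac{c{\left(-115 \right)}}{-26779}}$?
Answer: $\frac{16520223704803}{11705346} \approx 1.4113 \cdot 10^{6}$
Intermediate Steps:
$A{\left(p,o \right)} = - 12 p$
$c{\left(y \right)} = -174$ ($c{\left(y \right)} = -6 - 168 = -174$)
$- \frac{93457}{\frac{A{\left(160,-163 \right)}}{26404} + \frac{c{\left(-115 \right)}}{-26779}} = - \frac{93457}{\frac{\left(-12\right) 160}{26404} - \frac{174}{-26779}} = - \frac{93457}{\left(-1920\right) \frac{1}{26404} - - \frac{174}{26779}} = - \frac{93457}{- \frac{480}{6601} + \frac{174}{26779}} = - \frac{93457}{- \frac{11705346}{176768179}} = \left(-93457\right) \left(- \frac{176768179}{11705346}\right) = \frac{16520223704803}{11705346}$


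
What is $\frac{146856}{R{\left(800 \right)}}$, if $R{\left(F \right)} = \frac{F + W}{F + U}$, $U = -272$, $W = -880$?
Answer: $- \frac{4846248}{5} \approx -9.6925 \cdot 10^{5}$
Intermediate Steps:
$R{\left(F \right)} = \frac{-880 + F}{-272 + F}$ ($R{\left(F \right)} = \frac{F - 880}{F - 272} = \frac{-880 + F}{-272 + F}$)
$\frac{146856}{R{\left(800 \right)}} = \frac{146856}{\frac{1}{-272 + 800} \left(-880 + 800\right)} = \frac{146856}{\frac{1}{528} \left(-80\right)} = \frac{146856}{- \frac{5}{33}} = 146856 \left(- \frac{33}{5}\right) = - \frac{4846248}{5}$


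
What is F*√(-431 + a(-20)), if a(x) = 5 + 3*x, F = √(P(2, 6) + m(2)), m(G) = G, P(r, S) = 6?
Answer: 36*I*√3 ≈ 62.354*I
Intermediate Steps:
F = 2*√2 (F = √(6 + 2) = √8 = 2*√2 ≈ 2.8284)
F*√(-431 + a(-20)) = (2*√2)*√(-431 + (5 + 3*(-20))) = (2*√2)*√(-431 + (5 - 60)) = (2*√2)*√(-431 - 55) = (2*√2)*√(-486) = (2*√2)*(9*I*√6) = 36*I*√3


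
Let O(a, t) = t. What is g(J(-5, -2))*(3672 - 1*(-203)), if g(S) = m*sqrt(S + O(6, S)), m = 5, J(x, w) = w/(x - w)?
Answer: 38750*sqrt(3)/3 ≈ 22372.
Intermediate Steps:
g(S) = 5*sqrt(2)*sqrt(S) (g(S) = 5*sqrt(S + S) = 5*sqrt(2*S) = 5*(sqrt(2)*sqrt(S)) = 5*sqrt(2)*sqrt(S))
g(J(-5, -2))*(3672 - 1*(-203)) = (5*sqrt(2)*sqrt(-2/(-5 - 1*(-2))))*(3672 - 1*(-203)) = (5*sqrt(2)*sqrt(-2/(-5 + 2)))*(3672 + 203) = (5*sqrt(2)*sqrt(-2/(-3)))*3875 = (5*sqrt(2)*sqrt(-2*(-1/3)))*3875 = (5*sqrt(2)*sqrt(2/3))*3875 = (5*sqrt(2)*(sqrt(6)/3))*3875 = (10*sqrt(3)/3)*3875 = 38750*sqrt(3)/3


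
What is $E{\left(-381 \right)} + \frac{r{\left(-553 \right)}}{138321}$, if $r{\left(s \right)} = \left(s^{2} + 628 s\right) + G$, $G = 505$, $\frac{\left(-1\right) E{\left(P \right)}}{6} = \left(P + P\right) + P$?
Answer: $\frac{948564448}{138321} \approx 6857.7$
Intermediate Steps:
$E{\left(P \right)} = - 18 P$ ($E{\left(P \right)} = - 6 \left(\left(P + P\right) + P\right) = - 6 \left(2 P + P\right) = - 6 \cdot 3 P = - 18 P$)
$r{\left(s \right)} = 505 + s^{2} + 628 s$ ($r{\left(s \right)} = \left(s^{2} + 628 s\right) + 505 = 505 + s^{2} + 628 s$)
$E{\left(-381 \right)} + \frac{r{\left(-553 \right)}}{138321} = \left(-18\right) \left(-381\right) + \frac{505 + \left(-553\right)^{2} + 628 \left(-553\right)}{138321} = 6858 + \left(505 + 305809 - 347284\right) \frac{1}{138321} = 6858 - \frac{40970}{138321} = \frac{948564448}{138321}$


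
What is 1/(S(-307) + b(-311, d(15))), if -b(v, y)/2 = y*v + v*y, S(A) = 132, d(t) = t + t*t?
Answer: 1/298692 ≈ 3.3479e-6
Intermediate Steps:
d(t) = t + t²
b(v, y) = -4*v*y (b(v, y) = -2*(y*v + v*y) = -2*(v*y + v*y) = -4*v*y)
1/(S(-307) + b(-311, d(15))) = 1/(132 - 4*(-311)*15*(1 + 15)) = 1/(132 - 4*(-311)*15*16) = 1/(132 - 4*(-311)*240) = 1/(132 + 298560) = 1/298692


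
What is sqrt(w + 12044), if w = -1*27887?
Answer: I*sqrt(15843) ≈ 125.87*I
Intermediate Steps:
w = -27887
sqrt(w + 12044) = sqrt(-27887 + 12044) = sqrt(-15843) = I*sqrt(15843)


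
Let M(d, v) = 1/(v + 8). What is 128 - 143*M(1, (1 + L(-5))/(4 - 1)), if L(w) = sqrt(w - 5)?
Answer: 14111/127 + 429*I*sqrt(10)/635 ≈ 111.11 + 2.1364*I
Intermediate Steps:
L(w) = sqrt(-5 + w)
M(d, v) = 1/(8 + v)
128 - 143*M(1, (1 + L(-5))/(4 - 1)) = 128 - 143/(8 + (1 + sqrt(-5 - 5))/(4 - 1)) = 128 - 143/(8 + (1 + sqrt(-10))/3) = 128 - 143/(8 + (1 + I*sqrt(10))*(1/3)) = 128 - 143/(8 + (1/3 + I*sqrt(10)/3)) = 128 - 143/(25/3 + I*sqrt(10)/3)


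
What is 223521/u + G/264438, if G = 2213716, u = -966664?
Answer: 1040406058613/127811347416 ≈ 8.1402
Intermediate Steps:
223521/u + G/264438 = 223521/(-966664) + 2213716/264438 = 223521*(-1/966664) + 2213716*(1/264438) = -223521/966664 + 1106858/132219 = 1040406058613/127811347416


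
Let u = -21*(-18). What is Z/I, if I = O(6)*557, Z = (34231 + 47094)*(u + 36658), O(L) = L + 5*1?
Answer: 3011952700/6127 ≈ 4.9159e+5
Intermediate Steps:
u = 378
O(L) = 5 + L (O(L) = L + 5 = 5 + L)
Z = 3011952700 (Z = (34231 + 47094)*(378 + 36658) = 81325*37036 = 3011952700)
I = 6127 (I = (5 + 6)*557 = 11*557 = 6127)
Z/I = 3011952700/6127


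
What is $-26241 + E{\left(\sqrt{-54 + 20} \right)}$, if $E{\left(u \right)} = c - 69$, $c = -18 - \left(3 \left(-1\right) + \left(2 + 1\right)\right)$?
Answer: $-26328$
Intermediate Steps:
$c = -18$ ($c = -18 - \left(-3 + 3\right) = -18 - 0 = -18 + 0 = -18$)
$E{\left(u \right)} = -87$ ($E{\left(u \right)} = -18 - 69 = -87$)
$-26241 + E{\left(\sqrt{-54 + 20} \right)} = -26241 - 87 = -26328$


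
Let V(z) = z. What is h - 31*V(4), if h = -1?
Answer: -125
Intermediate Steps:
h - 31*V(4) = -1 - 31*4 = -1 - 124 = -125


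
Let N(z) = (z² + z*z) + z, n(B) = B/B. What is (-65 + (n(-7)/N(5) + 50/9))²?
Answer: 865301056/245025 ≈ 3531.5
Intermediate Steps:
n(B) = 1
N(z) = z + 2*z² (N(z) = (z² + z²) + z = 2*z² + z = z + 2*z²)
(-65 + (n(-7)/N(5) + 50/9))² = (-65 + (1/(5*(1 + 2*5)) + 50/9))² = (-65 + (1/(5*(1 + 10)) + 50*(⅑)))² = (-65 + (1/(5*11) + 50/9))² = (-65 + (1/55 + 50/9))² = (-65 + 2759/495)² = (-29416/495)² = 865301056/245025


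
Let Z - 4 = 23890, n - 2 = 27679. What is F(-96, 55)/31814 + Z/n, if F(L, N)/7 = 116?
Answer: 391320344/440321667 ≈ 0.88871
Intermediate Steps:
n = 27681 (n = 2 + 27679 = 27681)
F(L, N) = 812 (F(L, N) = 7*116 = 812)
Z = 23894 (Z = 4 + 23890 = 23894)
F(-96, 55)/31814 + Z/n = 812/31814 + 23894/27681 = 812*(1/31814) + 23894*(1/27681) = 406/15907 + 23894/27681 = 391320344/440321667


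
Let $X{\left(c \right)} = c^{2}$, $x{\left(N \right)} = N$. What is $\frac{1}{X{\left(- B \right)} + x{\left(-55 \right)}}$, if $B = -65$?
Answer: $\frac{1}{4170} \approx 0.00023981$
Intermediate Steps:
$\frac{1}{X{\left(- B \right)} + x{\left(-55 \right)}} = \frac{1}{\left(\left(-1\right) \left(-65\right)\right)^{2} - 55} = \frac{1}{65^{2} - 55} = \frac{1}{4225 - 55} = \frac{1}{4170}$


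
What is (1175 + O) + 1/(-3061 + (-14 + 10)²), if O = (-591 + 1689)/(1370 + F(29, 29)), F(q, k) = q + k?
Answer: 121727321/103530 ≈ 1175.8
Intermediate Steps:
F(q, k) = k + q
O = 183/238 (O = (-591 + 1689)/(1370 + (29 + 29)) = 1098/(1370 + 58) = 1098/1428 = 1098*(1/1428) = 183/238 ≈ 0.76891)
(1175 + O) + 1/(-3061 + (-14 + 10)²) = (1175 + 183/238) + 1/(-3061 + (-14 + 10)²) = 279833/238 + 1/(-3061 + (-4)²) = 279833/238 + 1/(-3061 + 16) = 279833/238 + 1/(-3045) = 279833/238 - 1/3045 = 121727321/103530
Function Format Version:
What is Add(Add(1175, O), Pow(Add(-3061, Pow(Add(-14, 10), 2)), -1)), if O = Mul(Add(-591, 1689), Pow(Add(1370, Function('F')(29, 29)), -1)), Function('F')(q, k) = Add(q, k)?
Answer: Rational(121727321, 103530) ≈ 1175.8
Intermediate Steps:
Function('F')(q, k) = Add(k, q)
O = Rational(183, 238) (O = Mul(Add(-591, 1689), Pow(Add(1370, Add(29, 29)), -1)) = Mul(1098, Pow(Add(1370, 58), -1)) = Mul(1098, Pow(1428, -1)) = Mul(1098, Rational(1, 1428)) = Rational(183, 238) ≈ 0.76891)
Add(Add(1175, O), Pow(Add(-3061, Pow(Add(-14, 10), 2)), -1)) = Add(Add(1175, Rational(183, 238)), Pow(Add(-3061, Pow(Add(-14, 10), 2)), -1)) = Add(Rational(279833, 238), Pow(Add(-3061, Pow(-4, 2)), -1)) = Add(Rational(279833, 238), Pow(Add(-3061, 16), -1)) = Add(Rational(279833, 238), Pow(-3045, -1)) = Add(Rational(279833, 238), Rational(-1, 3045)) = Rational(121727321, 103530)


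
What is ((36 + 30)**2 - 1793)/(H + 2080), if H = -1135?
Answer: 2563/945 ≈ 2.7122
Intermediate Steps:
((36 + 30)**2 - 1793)/(H + 2080) = ((36 + 30)**2 - 1793)/(-1135 + 2080) = (66**2 - 1793)/945 = (4356 - 1793)*(1/945) = 2563*(1/945) = 2563/945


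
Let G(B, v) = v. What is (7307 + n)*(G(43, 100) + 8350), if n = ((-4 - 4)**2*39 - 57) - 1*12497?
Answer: -23245950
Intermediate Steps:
n = -10058 (n = ((-8)**2*39 - 57) - 12497 = (64*39 - 57) - 12497 = (2496 - 57) - 12497 = 2439 - 12497 = -10058)
(7307 + n)*(G(43, 100) + 8350) = (7307 - 10058)*(100 + 8350) = -2751*8450 = -23245950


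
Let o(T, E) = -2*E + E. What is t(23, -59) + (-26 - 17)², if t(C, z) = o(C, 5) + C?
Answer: 1867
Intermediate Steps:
o(T, E) = -E
t(C, z) = -5 + C (t(C, z) = -1*5 + C = -5 + C)
t(23, -59) + (-26 - 17)² = (-5 + 23) + (-26 - 17)² = 18 + (-43)² = 18 + 1849 = 1867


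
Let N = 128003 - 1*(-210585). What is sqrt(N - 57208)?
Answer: 2*sqrt(70345) ≈ 530.45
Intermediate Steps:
N = 338588 (N = 128003 + 210585 = 338588)
sqrt(N - 57208) = sqrt(338588 - 57208) = sqrt(281380) = 2*sqrt(70345)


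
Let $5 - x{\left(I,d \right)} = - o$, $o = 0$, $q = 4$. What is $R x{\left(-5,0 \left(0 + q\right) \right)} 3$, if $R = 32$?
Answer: $480$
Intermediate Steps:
$x{\left(I,d \right)} = 5$ ($x{\left(I,d \right)} = 5 - \left(-1\right) 0 = 5 - 0 = 5 + 0 = 5$)
$R x{\left(-5,0 \left(0 + q\right) \right)} 3 = 32 \cdot 5 \cdot 3 = 160 \cdot 3 = 480$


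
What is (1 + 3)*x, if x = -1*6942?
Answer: -27768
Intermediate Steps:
x = -6942
(1 + 3)*x = (1 + 3)*(-6942) = 4*(-6942) = -27768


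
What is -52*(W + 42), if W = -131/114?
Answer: -121082/57 ≈ -2124.2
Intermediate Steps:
W = -131/114 (W = -131*1/114 = -131/114 ≈ -1.1491)
-52*(W + 42) = -52*(-131/114 + 42) = -52*4657/114 = -121082/57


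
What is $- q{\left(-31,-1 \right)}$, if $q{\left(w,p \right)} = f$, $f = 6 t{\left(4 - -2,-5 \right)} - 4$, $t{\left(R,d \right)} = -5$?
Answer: $34$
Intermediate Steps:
$f = -34$ ($f = 6 \left(-5\right) - 4 = -30 - 4 = -34$)
$q{\left(w,p \right)} = -34$
$- q{\left(-31,-1 \right)} = \left(-1\right) \left(-34\right) = 34$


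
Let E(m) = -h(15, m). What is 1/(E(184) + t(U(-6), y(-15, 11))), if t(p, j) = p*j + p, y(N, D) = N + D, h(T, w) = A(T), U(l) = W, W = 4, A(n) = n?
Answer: -1/27 ≈ -0.037037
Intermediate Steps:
U(l) = 4
h(T, w) = T
y(N, D) = D + N
t(p, j) = p + j*p (t(p, j) = j*p + p = p + j*p)
E(m) = -15 (E(m) = -1*15 = -15)
1/(E(184) + t(U(-6), y(-15, 11))) = 1/(-15 + 4*(1 + (11 - 15))) = 1/(-15 + 4*(1 - 4)) = 1/(-15 + 4*(-3)) = 1/(-15 - 12) = 1/(-27) = -1/27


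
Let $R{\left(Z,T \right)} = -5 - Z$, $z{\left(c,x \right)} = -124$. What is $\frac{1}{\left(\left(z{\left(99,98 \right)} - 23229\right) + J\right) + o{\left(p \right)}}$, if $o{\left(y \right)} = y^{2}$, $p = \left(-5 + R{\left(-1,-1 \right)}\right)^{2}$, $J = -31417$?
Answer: $- \frac{1}{48209} \approx -2.0743 \cdot 10^{-5}$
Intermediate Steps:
$p = 81$ ($p = \left(-5 - 4\right)^{2} = \left(-9\right)^{2} = 81$)
$\frac{1}{\left(\left(z{\left(99,98 \right)} - 23229\right) + J\right) + o{\left(p \right)}} = \frac{1}{\left(\left(-124 - 23229\right) - 31417\right) + 81^{2}} = \frac{1}{\left(-23353 - 31417\right) + 6561} = \frac{1}{-54770 + 6561} = \frac{1}{-48209} = - \frac{1}{48209}$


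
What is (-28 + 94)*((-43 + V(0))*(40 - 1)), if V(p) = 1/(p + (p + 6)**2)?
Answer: -221221/2 ≈ -1.1061e+5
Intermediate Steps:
V(p) = 1/(p + (6 + p)**2)
(-28 + 94)*((-43 + V(0))*(40 - 1)) = (-28 + 94)*((-43 + 1/(0 + (6 + 0)**2))*(40 - 1)) = 66*((-43 + 1/(0 + 6**2))*39) = 66*((-43 + 1/(0 + 36))*39) = 66*((-43 + 1/36)*39) = 66*(-1547/36*39) = 66*(-20111/12) = -221221/2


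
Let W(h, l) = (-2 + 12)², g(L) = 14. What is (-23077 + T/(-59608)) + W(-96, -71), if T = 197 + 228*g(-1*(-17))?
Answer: -1369616405/59608 ≈ -22977.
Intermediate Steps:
W(h, l) = 100 (W(h, l) = 10² = 100)
T = 3389 (T = 197 + 228*14 = 197 + 3192 = 3389)
(-23077 + T/(-59608)) + W(-96, -71) = (-23077 + 3389/(-59608)) + 100 = (-23077 + 3389*(-1/59608)) + 100 = (-23077 - 3389/59608) + 100 = -1375577205/59608 + 100 = -1369616405/59608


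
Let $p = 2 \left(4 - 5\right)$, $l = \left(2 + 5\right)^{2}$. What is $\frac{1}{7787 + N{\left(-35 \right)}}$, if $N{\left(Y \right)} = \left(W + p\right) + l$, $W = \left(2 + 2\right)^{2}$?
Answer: $\frac{1}{7850} \approx 0.00012739$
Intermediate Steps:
$l = 49$ ($l = 7^{2} = 49$)
$p = -2$ ($p = 2 \left(4 - 5\right) = 2 \left(-1\right) = -2$)
$W = 16$ ($W = 4^{2} = 16$)
$N{\left(Y \right)} = 63$ ($N{\left(Y \right)} = \left(16 - 2\right) + 49 = 14 + 49 = 63$)
$\frac{1}{7787 + N{\left(-35 \right)}} = \frac{1}{7787 + 63} = \frac{1}{7850}$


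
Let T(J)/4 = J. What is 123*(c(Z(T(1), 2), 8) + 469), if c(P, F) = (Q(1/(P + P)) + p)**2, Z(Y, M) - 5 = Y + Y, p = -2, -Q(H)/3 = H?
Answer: 39368487/676 ≈ 58237.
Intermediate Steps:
Q(H) = -3*H
T(J) = 4*J
Z(Y, M) = 5 + 2*Y (Z(Y, M) = 5 + (Y + Y) = 5 + 2*Y)
c(P, F) = (-2 - 3/(2*P))**2 (c(P, F) = (-3/(P + P) - 2)**2 = (-3*1/(2*P) - 2)**2 = (-3/(2*P) - 2)**2 = (-2 - 3/(2*P))**2)
123*(c(Z(T(1), 2), 8) + 469) = 123*((3 + 4*(5 + 2*(4*1)))**2/(4*(5 + 2*(4*1))**2) + 469) = 123*((3 + 4*(5 + 2*4))**2/(4*(5 + 2*4)**2) + 469) = 123*((3 + 4*(5 + 8))**2/(4*(5 + 8)**2) + 469) = 123*((1/4)*(3 + 4*13)**2/13**2 + 469) = 123*((1/4)*(1/169)*(3 + 52)**2 + 469) = 123*((1/4)*(1/169)*55**2 + 469) = 123*((1/4)*(1/169)*3025 + 469) = 123*(3025/676 + 469) = 123*(320069/676) = 39368487/676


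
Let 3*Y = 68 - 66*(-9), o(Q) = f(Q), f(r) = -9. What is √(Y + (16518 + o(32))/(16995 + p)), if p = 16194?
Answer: √243614395635/33189 ≈ 14.872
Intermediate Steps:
o(Q) = -9
Y = 662/3 (Y = (68 - 66*(-9))/3 = (68 + 594)/3 = (⅓)*662 = 662/3 ≈ 220.67)
√(Y + (16518 + o(32))/(16995 + p)) = √(662/3 + (16518 - 9)/(16995 + 16194)) = √(662/3 + 16509/33189) = √(662/3 + 16509*(1/33189)) = √(662/3 + 5503/11063) = √(7340215/33189) = √243614395635/33189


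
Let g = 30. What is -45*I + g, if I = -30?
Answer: 1380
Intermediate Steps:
-45*I + g = -45*(-30) + 30 = 1350 + 30 = 1380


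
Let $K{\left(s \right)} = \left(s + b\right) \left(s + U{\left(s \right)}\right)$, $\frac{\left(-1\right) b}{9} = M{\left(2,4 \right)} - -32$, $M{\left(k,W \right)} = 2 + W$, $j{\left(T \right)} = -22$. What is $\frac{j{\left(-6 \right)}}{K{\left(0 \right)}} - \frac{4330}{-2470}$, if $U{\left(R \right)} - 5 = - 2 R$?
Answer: $\frac{19628}{11115} \approx 1.7659$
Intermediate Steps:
$b = -342$ ($b = - 9 \left(\left(2 + 4\right) - -32\right) = - 9 \left(6 + 32\right) = \left(-9\right) 38 = -342$)
$U{\left(R \right)} = 5 - 2 R$
$K{\left(s \right)} = \left(-342 + s\right) \left(5 - s\right)$ ($K{\left(s \right)} = \left(s - 342\right) \left(s - \left(-5 + 2 s\right)\right) = \left(-342 + s\right) \left(5 - s\right)$)
$\frac{j{\left(-6 \right)}}{K{\left(0 \right)}} - \frac{4330}{-2470} = - \frac{22}{-1710 - 0^{2} + 347 \cdot 0} - \frac{4330}{-2470} = - \frac{22}{-1710 - 0 + 0} - - \frac{433}{247} = - \frac{22}{-1710 + 0 + 0} + \frac{433}{247} = - \frac{22}{-1710} + \frac{433}{247} = \left(-22\right) \left(- \frac{1}{1710}\right) + \frac{433}{247} = \frac{11}{855} + \frac{433}{247} = \frac{19628}{11115}$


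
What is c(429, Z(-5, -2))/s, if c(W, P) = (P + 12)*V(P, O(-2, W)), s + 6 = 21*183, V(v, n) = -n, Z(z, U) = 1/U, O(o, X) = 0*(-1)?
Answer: 0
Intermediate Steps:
O(o, X) = 0
s = 3837 (s = -6 + 21*183 = -6 + 3843 = 3837)
c(W, P) = 0 (c(W, P) = (P + 12)*(-1*0) = (12 + P)*0 = 0)
c(429, Z(-5, -2))/s = 0/3837 = 0*(1/3837) = 0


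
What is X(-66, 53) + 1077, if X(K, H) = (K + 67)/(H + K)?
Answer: 14000/13 ≈ 1076.9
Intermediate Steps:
X(K, H) = (67 + K)/(H + K)
X(-66, 53) + 1077 = (67 - 66)/(53 - 66) + 1077 = 1/(-13) + 1077 = -1/13*1 + 1077 = -1/13 + 1077 = 14000/13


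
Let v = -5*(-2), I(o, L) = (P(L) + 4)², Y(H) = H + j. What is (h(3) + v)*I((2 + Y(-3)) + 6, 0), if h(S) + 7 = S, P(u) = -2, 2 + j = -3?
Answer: 24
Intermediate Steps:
j = -5 (j = -2 - 3 = -5)
h(S) = -7 + S
Y(H) = -5 + H (Y(H) = H - 5 = -5 + H)
I(o, L) = 4 (I(o, L) = (-2 + 4)² = 2² = 4)
v = 10
(h(3) + v)*I((2 + Y(-3)) + 6, 0) = ((-7 + 3) + 10)*4 = (-4 + 10)*4 = 6*4 = 24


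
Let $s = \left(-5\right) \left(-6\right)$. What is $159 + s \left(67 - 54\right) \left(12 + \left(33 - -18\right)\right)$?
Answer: $24729$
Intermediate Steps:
$s = 30$
$159 + s \left(67 - 54\right) \left(12 + \left(33 - -18\right)\right) = 159 + 30 \left(67 - 54\right) \left(12 + \left(33 - -18\right)\right) = 159 + 30 \cdot 13 \left(12 + \left(33 + 18\right)\right) = 159 + 30 \cdot 13 \left(12 + 51\right) = 159 + 30 \cdot 13 \cdot 63 = 159 + 30 \cdot 819 = 159 + 24570 = 24729$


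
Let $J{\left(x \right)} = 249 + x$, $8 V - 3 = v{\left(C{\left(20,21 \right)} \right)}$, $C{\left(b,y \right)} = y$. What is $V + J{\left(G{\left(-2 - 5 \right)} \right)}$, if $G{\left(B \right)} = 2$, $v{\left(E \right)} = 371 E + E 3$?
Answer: $\frac{9865}{8} \approx 1233.1$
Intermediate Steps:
$v{\left(E \right)} = 374 E$ ($v{\left(E \right)} = 371 E + 3 E = 374 E$)
$V = \frac{7857}{8}$ ($V = \frac{3}{8} + \frac{374 \cdot 21}{8} = \frac{3}{8} + \frac{1}{8} \cdot 7854 = \frac{3}{8} + \frac{3927}{4} = \frac{7857}{8} \approx 982.13$)
$V + J{\left(G{\left(-2 - 5 \right)} \right)} = \frac{7857}{8} + \left(249 + 2\right) = \frac{7857}{8} + 251 = \frac{9865}{8}$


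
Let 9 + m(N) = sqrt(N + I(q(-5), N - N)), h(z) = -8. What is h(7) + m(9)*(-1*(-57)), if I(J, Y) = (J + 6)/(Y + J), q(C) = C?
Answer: -521 + 114*sqrt(55)/5 ≈ -351.91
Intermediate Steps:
I(J, Y) = (6 + J)/(J + Y)
m(N) = -9 + sqrt(-1/5 + N) (m(N) = -9 + sqrt(N + (6 - 5)/(-5 + (N - N))) = -9 + sqrt(N + 1/(-5 + 0)) = -9 + sqrt(N + 1/(-5)) = -9 + sqrt(N - 1/5*1) = -9 + sqrt(N - 1/5) = -9 + sqrt(-1/5 + N))
h(7) + m(9)*(-1*(-57)) = -8 + (-9 + sqrt(-5 + 25*9)/5)*(-1*(-57)) = -8 + (-9 + sqrt(-5 + 225)/5)*57 = -8 + (-9 + sqrt(220)/5)*57 = -8 + (-9 + (2*sqrt(55))/5)*57 = -8 + (-9 + 2*sqrt(55)/5)*57 = -8 + (-513 + 114*sqrt(55)/5) = -521 + 114*sqrt(55)/5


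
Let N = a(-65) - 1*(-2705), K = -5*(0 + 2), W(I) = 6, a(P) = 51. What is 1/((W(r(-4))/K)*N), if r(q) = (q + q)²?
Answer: -5/8268 ≈ -0.00060474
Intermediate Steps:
r(q) = 4*q² (r(q) = (2*q)² = 4*q²)
K = -10 (K = -5*2 = -10)
N = 2756 (N = 51 - 1*(-2705) = 51 + 2705 = 2756)
1/((W(r(-4))/K)*N) = 1/((6/(-10))*2756) = 1/((6*(-⅒))*2756) = 1/(-⅗*2756) = 1/(-8268/5) = -5/8268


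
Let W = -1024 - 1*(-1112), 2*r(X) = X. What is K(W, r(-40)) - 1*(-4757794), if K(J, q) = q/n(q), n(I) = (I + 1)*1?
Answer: 90398106/19 ≈ 4.7578e+6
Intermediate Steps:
r(X) = X/2
W = 88 (W = -1024 + 1112 = 88)
n(I) = 1 + I (n(I) = (1 + I)*1 = 1 + I)
K(J, q) = q/(1 + q)
K(W, r(-40)) - 1*(-4757794) = ((½)*(-40))/(1 + (½)*(-40)) - 1*(-4757794) = -20/(1 - 20) + 4757794 = -20/(-19) + 4757794 = -20*(-1/19) + 4757794 = 20/19 + 4757794 = 90398106/19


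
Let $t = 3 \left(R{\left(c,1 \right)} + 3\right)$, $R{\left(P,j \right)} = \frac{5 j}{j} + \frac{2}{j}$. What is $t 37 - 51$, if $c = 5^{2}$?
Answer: $1059$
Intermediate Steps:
$c = 25$
$R{\left(P,j \right)} = 5 + \frac{2}{j}$
$t = 30$ ($t = 3 \left(\left(5 + \frac{2}{1}\right) + 3\right) = 3 \left(\left(5 + 2 \cdot 1\right) + 3\right) = 3 \left(\left(5 + 2\right) + 3\right) = 3 \left(7 + 3\right) = 3 \cdot 10 = 30$)
$t 37 - 51 = 30 \cdot 37 - 51 = 1110 + \left(-62 + 11\right) = 1110 - 51 = 1059$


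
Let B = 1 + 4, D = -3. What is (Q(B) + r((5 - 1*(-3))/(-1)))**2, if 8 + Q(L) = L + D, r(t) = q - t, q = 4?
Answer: 36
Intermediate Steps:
r(t) = 4 - t
B = 5
Q(L) = -11 + L (Q(L) = -8 + (L - 3) = -8 + (-3 + L) = -11 + L)
(Q(B) + r((5 - 1*(-3))/(-1)))**2 = ((-11 + 5) + (4 - (5 - 1*(-3))/(-1)))**2 = (-6 + (4 - (5 + 3)*(-1)))**2 = (-6 + (4 - 8*(-1)))**2 = (-6 + (4 - 1*(-8)))**2 = (-6 + (4 + 8))**2 = (-6 + 12)**2 = 6**2 = 36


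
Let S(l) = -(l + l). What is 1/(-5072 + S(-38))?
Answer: -1/4996 ≈ -0.00020016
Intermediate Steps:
S(l) = -2*l
1/(-5072 + S(-38)) = 1/(-5072 - 2*(-38)) = 1/(-5072 + 76) = 1/(-4996) = -1/4996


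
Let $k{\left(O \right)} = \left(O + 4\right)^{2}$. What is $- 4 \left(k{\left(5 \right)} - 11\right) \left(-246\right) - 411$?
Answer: $68469$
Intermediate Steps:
$k{\left(O \right)} = \left(4 + O\right)^{2}$
$- 4 \left(k{\left(5 \right)} - 11\right) \left(-246\right) - 411 = - 4 \left(\left(4 + 5\right)^{2} - 11\right) \left(-246\right) - 411 = - 4 \left(9^{2} - 11\right) \left(-246\right) - 411 = - 4 \left(81 - 11\right) \left(-246\right) - 411 = \left(-4\right) 70 \left(-246\right) - 411 = \left(-280\right) \left(-246\right) - 411 = 68880 - 411 = 68469$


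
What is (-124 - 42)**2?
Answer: 27556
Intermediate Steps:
(-124 - 42)**2 = (-166)**2 = 27556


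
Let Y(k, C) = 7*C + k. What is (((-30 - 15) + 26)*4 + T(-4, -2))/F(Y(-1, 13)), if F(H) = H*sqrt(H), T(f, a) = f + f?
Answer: -7*sqrt(10)/225 ≈ -0.098382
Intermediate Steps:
T(f, a) = 2*f
Y(k, C) = k + 7*C
F(H) = H**(3/2)
(((-30 - 15) + 26)*4 + T(-4, -2))/F(Y(-1, 13)) = (((-30 - 15) + 26)*4 + 2*(-4))/((-1 + 7*13)**(3/2)) = ((-45 + 26)*4 - 8)/((-1 + 91)**(3/2)) = (-19*4 - 8)/(90**(3/2)) = (-76 - 8)/((270*sqrt(10))) = -7*sqrt(10)/225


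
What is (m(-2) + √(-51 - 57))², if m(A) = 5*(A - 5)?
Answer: 1117 - 420*I*√3 ≈ 1117.0 - 727.46*I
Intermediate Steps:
m(A) = -25 + 5*A (m(A) = 5*(-5 + A) = -25 + 5*A)
(m(-2) + √(-51 - 57))² = ((-25 + 5*(-2)) + √(-51 - 57))² = ((-25 - 10) + √(-108))² = (-35 + 6*I*√3)²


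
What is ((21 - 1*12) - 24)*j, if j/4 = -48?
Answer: 2880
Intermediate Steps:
j = -192 (j = 4*(-48) = -192)
((21 - 1*12) - 24)*j = ((21 - 1*12) - 24)*(-192) = ((21 - 12) - 24)*(-192) = (9 - 24)*(-192) = -15*(-192) = 2880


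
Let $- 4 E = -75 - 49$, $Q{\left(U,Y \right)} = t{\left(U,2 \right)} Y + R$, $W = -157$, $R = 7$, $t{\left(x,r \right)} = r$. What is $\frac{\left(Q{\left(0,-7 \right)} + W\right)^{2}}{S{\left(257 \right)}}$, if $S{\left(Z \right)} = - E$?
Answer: $- \frac{26896}{31} \approx -867.61$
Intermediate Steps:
$Q{\left(U,Y \right)} = 7 + 2 Y$ ($Q{\left(U,Y \right)} = 2 Y + 7 = 7 + 2 Y$)
$E = 31$ ($E = - \frac{-75 - 49}{4} = \left(- \frac{1}{4}\right) \left(-124\right) = 31$)
$S{\left(Z \right)} = -31$ ($S{\left(Z \right)} = \left(-1\right) 31 = -31$)
$\frac{\left(Q{\left(0,-7 \right)} + W\right)^{2}}{S{\left(257 \right)}} = \frac{\left(\left(7 + 2 \left(-7\right)\right) - 157\right)^{2}}{-31} = \left(\left(7 - 14\right) - 157\right)^{2} \left(- \frac{1}{31}\right) = \left(-7 - 157\right)^{2} \left(- \frac{1}{31}\right) = \left(-164\right)^{2} \left(- \frac{1}{31}\right) = 26896 \left(- \frac{1}{31}\right) = - \frac{26896}{31}$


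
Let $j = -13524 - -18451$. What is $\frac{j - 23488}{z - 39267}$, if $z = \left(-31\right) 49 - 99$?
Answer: $\frac{18561}{40885} \approx 0.45398$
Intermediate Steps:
$j = 4927$ ($j = -13524 + 18451 = 4927$)
$z = -1618$ ($z = -1519 - 99 = -1618$)
$\frac{j - 23488}{z - 39267} = \frac{4927 - 23488}{-1618 - 39267} = \frac{4927 - 23488}{-40885} = \left(-18561\right) \left(- \frac{1}{40885}\right) = \frac{18561}{40885}$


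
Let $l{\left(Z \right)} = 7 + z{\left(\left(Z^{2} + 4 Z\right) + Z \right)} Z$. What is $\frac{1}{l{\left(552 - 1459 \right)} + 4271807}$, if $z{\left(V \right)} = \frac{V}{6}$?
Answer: $- \frac{3}{358199257} \approx -8.3752 \cdot 10^{-9}$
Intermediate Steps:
$z{\left(V \right)} = \frac{V}{6}$ ($z{\left(V \right)} = V \frac{1}{6} = \frac{V}{6}$)
$l{\left(Z \right)} = 7 + Z \left(\frac{Z^{2}}{6} + \frac{5 Z}{6}\right)$ ($l{\left(Z \right)} = 7 + \frac{\left(Z^{2} + 4 Z\right) + Z}{6} Z = 7 + \frac{Z^{2} + 5 Z}{6} Z = 7 + \left(\frac{Z^{2}}{6} + \frac{5 Z}{6}\right) Z = 7 + Z \left(\frac{Z^{2}}{6} + \frac{5 Z}{6}\right)$)
$\frac{1}{l{\left(552 - 1459 \right)} + 4271807} = \frac{1}{\left(7 + \frac{\left(552 - 1459\right)^{2} \left(5 + \left(552 - 1459\right)\right)}{6}\right) + 4271807} = \frac{1}{\left(7 + \frac{\left(-907\right)^{2} \left(5 - 907\right)}{6}\right) + 4271807} = \frac{1}{\left(7 + \frac{1}{6} \cdot 822649 \left(-902\right)\right) + 4271807} = \frac{1}{\left(7 - \frac{371014699}{3}\right) + 4271807} = \frac{1}{- \frac{371014678}{3} + 4271807} = \frac{1}{- \frac{358199257}{3}} = - \frac{3}{358199257}$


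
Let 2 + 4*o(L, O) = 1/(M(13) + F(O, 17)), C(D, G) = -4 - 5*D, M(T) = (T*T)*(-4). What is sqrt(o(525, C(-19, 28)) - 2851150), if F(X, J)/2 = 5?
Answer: I*sqrt(562064405042)/444 ≈ 1688.5*I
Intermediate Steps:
M(T) = -4*T**2 (M(T) = T**2*(-4) = -4*T**2)
F(X, J) = 10 (F(X, J) = 2*5 = 10)
o(L, O) = -1333/2664 (o(L, O) = -1/2 + 1/(4*(-4*13**2 + 10)) = -1/2 + 1/(4*(-4*169 + 10)) = -1/2 + 1/(4*(-676 + 10)) = -1/2 + (1/4)/(-666) = -1/2 + (1/4)*(-1/666) = -1/2 - 1/2664 = -1333/2664)
sqrt(o(525, C(-19, 28)) - 2851150) = sqrt(-1333/2664 - 2851150) = sqrt(-7595464933/2664) = I*sqrt(562064405042)/444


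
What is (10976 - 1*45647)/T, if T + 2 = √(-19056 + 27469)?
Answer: 34671/(2 - √8413) ≈ -386.43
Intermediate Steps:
T = -2 + √8413 (T = -2 + √(-19056 + 27469) = -2 + √8413 ≈ 89.722)
(10976 - 1*45647)/T = (10976 - 1*45647)/(-2 + √8413) = (10976 - 45647)/(-2 + √8413) = -34671/(-2 + √8413)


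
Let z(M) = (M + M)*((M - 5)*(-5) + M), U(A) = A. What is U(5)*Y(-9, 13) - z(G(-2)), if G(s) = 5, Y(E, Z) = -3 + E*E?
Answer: 340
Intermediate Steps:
Y(E, Z) = -3 + E**2
z(M) = 2*M*(25 - 4*M) (z(M) = (2*M)*((-5 + M)*(-5) + M) = (2*M)*((25 - 5*M) + M) = (2*M)*(25 - 4*M) = 2*M*(25 - 4*M))
U(5)*Y(-9, 13) - z(G(-2)) = 5*(-3 + (-9)**2) - 2*5*(25 - 4*5) = 5*(-3 + 81) - 2*5*(25 - 20) = 5*78 - 2*5*5 = 390 - 1*50 = 390 - 50 = 340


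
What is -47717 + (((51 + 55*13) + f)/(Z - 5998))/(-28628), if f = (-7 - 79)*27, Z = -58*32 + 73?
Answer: -2657293737778/55688617 ≈ -47717.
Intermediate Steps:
Z = -1783 (Z = -1856 + 73 = -1783)
f = -2322 (f = -86*27 = -2322)
-47717 + (((51 + 55*13) + f)/(Z - 5998))/(-28628) = -47717 + (((51 + 55*13) - 2322)/(-1783 - 5998))/(-28628) = -47717 + (((51 + 715) - 2322)/(-7781))*(-1/28628) = -47717 + ((766 - 2322)*(-1/7781))*(-1/28628) = -47717 - 1556*(-1/7781)*(-1/28628) = -47717 + (1556/7781)*(-1/28628) = -47717 - 389/55688617 = -2657293737778/55688617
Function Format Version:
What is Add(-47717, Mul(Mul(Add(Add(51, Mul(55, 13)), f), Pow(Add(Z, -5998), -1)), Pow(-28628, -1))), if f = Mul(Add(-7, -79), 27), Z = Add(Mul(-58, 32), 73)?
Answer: Rational(-2657293737778, 55688617) ≈ -47717.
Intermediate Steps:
Z = -1783 (Z = Add(-1856, 73) = -1783)
f = -2322 (f = Mul(-86, 27) = -2322)
Add(-47717, Mul(Mul(Add(Add(51, Mul(55, 13)), f), Pow(Add(Z, -5998), -1)), Pow(-28628, -1))) = Add(-47717, Mul(Mul(Add(Add(51, Mul(55, 13)), -2322), Pow(Add(-1783, -5998), -1)), Pow(-28628, -1))) = Add(-47717, Mul(Mul(Add(Add(51, 715), -2322), Pow(-7781, -1)), Rational(-1, 28628))) = Add(-47717, Mul(Mul(Add(766, -2322), Rational(-1, 7781)), Rational(-1, 28628))) = Add(-47717, Mul(Mul(-1556, Rational(-1, 7781)), Rational(-1, 28628))) = Add(-47717, Mul(Rational(1556, 7781), Rational(-1, 28628))) = Add(-47717, Rational(-389, 55688617)) = Rational(-2657293737778, 55688617)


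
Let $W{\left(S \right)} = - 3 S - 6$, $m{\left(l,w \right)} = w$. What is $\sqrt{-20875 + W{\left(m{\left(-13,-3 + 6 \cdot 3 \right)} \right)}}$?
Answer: $i \sqrt{20926} \approx 144.66 i$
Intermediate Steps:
$W{\left(S \right)} = -6 - 3 S$
$\sqrt{-20875 + W{\left(m{\left(-13,-3 + 6 \cdot 3 \right)} \right)}} = \sqrt{-20875 - \left(6 + 3 \left(-3 + 6 \cdot 3\right)\right)} = \sqrt{-20875 - \left(6 + 3 \left(-3 + 18\right)\right)} = \sqrt{-20875 - 51} = \sqrt{-20926} = i \sqrt{20926}$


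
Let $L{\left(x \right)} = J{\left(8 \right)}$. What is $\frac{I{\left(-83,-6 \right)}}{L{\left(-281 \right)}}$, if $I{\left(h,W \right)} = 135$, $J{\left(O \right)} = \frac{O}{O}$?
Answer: $135$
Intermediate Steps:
$J{\left(O \right)} = 1$
$L{\left(x \right)} = 1$
$\frac{I{\left(-83,-6 \right)}}{L{\left(-281 \right)}} = \frac{135}{1} = 135 \cdot 1 = 135$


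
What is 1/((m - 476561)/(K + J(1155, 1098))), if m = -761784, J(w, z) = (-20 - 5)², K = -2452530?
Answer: 490381/247669 ≈ 1.9800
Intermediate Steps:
J(w, z) = 625 (J(w, z) = (-25)² = 625)
1/((m - 476561)/(K + J(1155, 1098))) = 1/((-761784 - 476561)/(-2452530 + 625)) = 1/(-1238345/(-2451905)) = 1/(-1238345*(-1/2451905)) = 1/(247669/490381) = 490381/247669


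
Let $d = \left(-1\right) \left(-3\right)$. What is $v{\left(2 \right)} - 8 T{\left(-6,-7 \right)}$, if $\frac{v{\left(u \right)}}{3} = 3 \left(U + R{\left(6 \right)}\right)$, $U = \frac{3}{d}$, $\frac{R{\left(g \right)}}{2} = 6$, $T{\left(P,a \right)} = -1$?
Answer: $125$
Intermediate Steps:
$d = 3$
$R{\left(g \right)} = 12$ ($R{\left(g \right)} = 2 \cdot 6 = 12$)
$U = 1$ ($U = \frac{3}{3} = 3 \cdot \frac{1}{3} = 1$)
$v{\left(u \right)} = 117$ ($v{\left(u \right)} = 3 \cdot 3 \left(1 + 12\right) = 3 \cdot 3 \cdot 13 = 3 \cdot 39 = 117$)
$v{\left(2 \right)} - 8 T{\left(-6,-7 \right)} = 117 - -8 = 117 + 8 = 125$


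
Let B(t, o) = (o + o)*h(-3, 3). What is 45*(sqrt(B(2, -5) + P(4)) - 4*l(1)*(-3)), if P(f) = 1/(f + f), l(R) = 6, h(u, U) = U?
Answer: 3240 + 45*I*sqrt(478)/4 ≈ 3240.0 + 245.96*I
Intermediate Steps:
B(t, o) = 6*o (B(t, o) = (o + o)*3 = (2*o)*3 = 6*o)
P(f) = 1/(2*f)
45*(sqrt(B(2, -5) + P(4)) - 4*l(1)*(-3)) = 45*(sqrt(6*(-5) + (1/2)/4) - 4*6*(-3)) = 45*(sqrt(-30 + (1/2)*(1/4)) - 24*(-3)) = 45*(sqrt(-30 + 1/8) + 72) = 45*(sqrt(-239/8) + 72) = 45*(I*sqrt(478)/4 + 72) = 45*(72 + I*sqrt(478)/4) = 3240 + 45*I*sqrt(478)/4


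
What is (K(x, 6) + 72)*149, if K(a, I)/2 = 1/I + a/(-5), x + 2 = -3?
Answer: 33227/3 ≈ 11076.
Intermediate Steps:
x = -5 (x = -2 - 3 = -5)
K(a, I) = 2/I - 2*a/5 (K(a, I) = 2*(1/I + a/(-5)) = 2*(1/I + a*(-1/5)) = 2*(1/I - a/5) = 2/I - 2*a/5)
(K(x, 6) + 72)*149 = ((2/6 - 2/5*(-5)) + 72)*149 = ((2*(1/6) + 2) + 72)*149 = ((1/3 + 2) + 72)*149 = (7/3 + 72)*149 = (223/3)*149 = 33227/3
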